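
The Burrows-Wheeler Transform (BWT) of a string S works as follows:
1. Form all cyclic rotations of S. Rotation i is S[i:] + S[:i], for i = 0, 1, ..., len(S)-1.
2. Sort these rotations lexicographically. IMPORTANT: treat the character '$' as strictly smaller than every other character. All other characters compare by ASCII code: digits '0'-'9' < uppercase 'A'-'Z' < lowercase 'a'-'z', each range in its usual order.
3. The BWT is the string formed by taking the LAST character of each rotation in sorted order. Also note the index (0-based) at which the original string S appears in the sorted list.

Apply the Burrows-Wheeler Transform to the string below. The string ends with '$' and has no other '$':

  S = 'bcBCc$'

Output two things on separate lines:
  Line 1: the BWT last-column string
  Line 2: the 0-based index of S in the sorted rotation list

Answer: ccB$Cb
3

Derivation:
All 6 rotations (rotation i = S[i:]+S[:i]):
  rot[0] = bcBCc$
  rot[1] = cBCc$b
  rot[2] = BCc$bc
  rot[3] = Cc$bcB
  rot[4] = c$bcBC
  rot[5] = $bcBCc
Sorted (with $ < everything):
  sorted[0] = $bcBCc  (last char: 'c')
  sorted[1] = BCc$bc  (last char: 'c')
  sorted[2] = Cc$bcB  (last char: 'B')
  sorted[3] = bcBCc$  (last char: '$')
  sorted[4] = c$bcBC  (last char: 'C')
  sorted[5] = cBCc$b  (last char: 'b')
Last column: ccB$Cb
Original string S is at sorted index 3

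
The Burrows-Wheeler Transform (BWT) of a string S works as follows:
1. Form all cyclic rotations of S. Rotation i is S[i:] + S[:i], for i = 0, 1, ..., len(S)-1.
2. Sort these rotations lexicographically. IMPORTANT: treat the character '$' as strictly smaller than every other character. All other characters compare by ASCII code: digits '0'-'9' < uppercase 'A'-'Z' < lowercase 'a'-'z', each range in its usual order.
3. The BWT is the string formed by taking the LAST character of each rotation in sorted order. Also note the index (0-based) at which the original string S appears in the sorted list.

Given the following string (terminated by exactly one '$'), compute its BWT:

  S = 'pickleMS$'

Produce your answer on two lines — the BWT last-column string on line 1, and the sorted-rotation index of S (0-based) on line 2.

Answer: SeMilpck$
8

Derivation:
All 9 rotations (rotation i = S[i:]+S[:i]):
  rot[0] = pickleMS$
  rot[1] = ickleMS$p
  rot[2] = ckleMS$pi
  rot[3] = kleMS$pic
  rot[4] = leMS$pick
  rot[5] = eMS$pickl
  rot[6] = MS$pickle
  rot[7] = S$pickleM
  rot[8] = $pickleMS
Sorted (with $ < everything):
  sorted[0] = $pickleMS  (last char: 'S')
  sorted[1] = MS$pickle  (last char: 'e')
  sorted[2] = S$pickleM  (last char: 'M')
  sorted[3] = ckleMS$pi  (last char: 'i')
  sorted[4] = eMS$pickl  (last char: 'l')
  sorted[5] = ickleMS$p  (last char: 'p')
  sorted[6] = kleMS$pic  (last char: 'c')
  sorted[7] = leMS$pick  (last char: 'k')
  sorted[8] = pickleMS$  (last char: '$')
Last column: SeMilpck$
Original string S is at sorted index 8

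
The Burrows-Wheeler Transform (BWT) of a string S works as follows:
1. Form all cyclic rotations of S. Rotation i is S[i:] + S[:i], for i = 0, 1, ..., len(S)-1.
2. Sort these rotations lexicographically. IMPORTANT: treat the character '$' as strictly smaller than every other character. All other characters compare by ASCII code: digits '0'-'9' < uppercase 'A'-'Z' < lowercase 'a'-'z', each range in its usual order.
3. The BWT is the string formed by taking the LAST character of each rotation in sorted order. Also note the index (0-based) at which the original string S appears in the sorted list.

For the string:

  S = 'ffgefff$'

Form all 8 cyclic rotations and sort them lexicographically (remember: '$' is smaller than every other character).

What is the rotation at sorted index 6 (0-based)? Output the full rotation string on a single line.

All 8 rotations (rotation i = S[i:]+S[:i]):
  rot[0] = ffgefff$
  rot[1] = fgefff$f
  rot[2] = gefff$ff
  rot[3] = efff$ffg
  rot[4] = fff$ffge
  rot[5] = ff$ffgef
  rot[6] = f$ffgeff
  rot[7] = $ffgefff
Sorted (with $ < everything):
  sorted[0] = $ffgefff
  sorted[1] = efff$ffg
  sorted[2] = f$ffgeff
  sorted[3] = ff$ffgef
  sorted[4] = fff$ffge
  sorted[5] = ffgefff$
  sorted[6] = fgefff$f
  sorted[7] = gefff$ff
sorted[6] = fgefff$f

Answer: fgefff$f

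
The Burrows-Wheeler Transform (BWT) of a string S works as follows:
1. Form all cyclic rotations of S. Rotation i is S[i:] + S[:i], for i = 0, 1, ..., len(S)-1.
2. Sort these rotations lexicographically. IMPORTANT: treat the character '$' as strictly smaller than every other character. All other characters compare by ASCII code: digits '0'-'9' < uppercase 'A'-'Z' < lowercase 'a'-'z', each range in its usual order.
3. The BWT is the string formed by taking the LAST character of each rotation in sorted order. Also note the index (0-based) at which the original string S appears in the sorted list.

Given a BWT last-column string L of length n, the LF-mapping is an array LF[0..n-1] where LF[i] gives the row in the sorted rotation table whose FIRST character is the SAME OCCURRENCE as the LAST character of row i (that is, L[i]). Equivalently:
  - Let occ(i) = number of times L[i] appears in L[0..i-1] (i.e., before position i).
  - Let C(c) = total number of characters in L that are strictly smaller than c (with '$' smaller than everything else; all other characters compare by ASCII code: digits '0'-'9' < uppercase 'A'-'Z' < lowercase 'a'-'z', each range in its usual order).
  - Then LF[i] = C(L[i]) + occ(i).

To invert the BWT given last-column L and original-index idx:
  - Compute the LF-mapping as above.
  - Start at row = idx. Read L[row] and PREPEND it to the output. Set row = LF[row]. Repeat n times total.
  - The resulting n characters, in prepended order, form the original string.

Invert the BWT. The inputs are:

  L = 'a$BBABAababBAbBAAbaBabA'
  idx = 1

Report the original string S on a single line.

Answer: AAaBAabBABbBBaBAAbbaba$

Derivation:
LF mapping: 13 0 7 8 1 9 2 14 18 15 19 10 3 20 11 4 5 21 16 12 17 22 6
Walk LF starting at row 1, prepending L[row]:
  step 1: row=1, L[1]='$', prepend. Next row=LF[1]=0
  step 2: row=0, L[0]='a', prepend. Next row=LF[0]=13
  step 3: row=13, L[13]='b', prepend. Next row=LF[13]=20
  step 4: row=20, L[20]='a', prepend. Next row=LF[20]=17
  step 5: row=17, L[17]='b', prepend. Next row=LF[17]=21
  step 6: row=21, L[21]='b', prepend. Next row=LF[21]=22
  step 7: row=22, L[22]='A', prepend. Next row=LF[22]=6
  step 8: row=6, L[6]='A', prepend. Next row=LF[6]=2
  step 9: row=2, L[2]='B', prepend. Next row=LF[2]=7
  step 10: row=7, L[7]='a', prepend. Next row=LF[7]=14
  step 11: row=14, L[14]='B', prepend. Next row=LF[14]=11
  step 12: row=11, L[11]='B', prepend. Next row=LF[11]=10
  step 13: row=10, L[10]='b', prepend. Next row=LF[10]=19
  step 14: row=19, L[19]='B', prepend. Next row=LF[19]=12
  step 15: row=12, L[12]='A', prepend. Next row=LF[12]=3
  step 16: row=3, L[3]='B', prepend. Next row=LF[3]=8
  step 17: row=8, L[8]='b', prepend. Next row=LF[8]=18
  step 18: row=18, L[18]='a', prepend. Next row=LF[18]=16
  step 19: row=16, L[16]='A', prepend. Next row=LF[16]=5
  step 20: row=5, L[5]='B', prepend. Next row=LF[5]=9
  step 21: row=9, L[9]='a', prepend. Next row=LF[9]=15
  step 22: row=15, L[15]='A', prepend. Next row=LF[15]=4
  step 23: row=4, L[4]='A', prepend. Next row=LF[4]=1
Reversed output: AAaBAabBABbBBaBAAbbaba$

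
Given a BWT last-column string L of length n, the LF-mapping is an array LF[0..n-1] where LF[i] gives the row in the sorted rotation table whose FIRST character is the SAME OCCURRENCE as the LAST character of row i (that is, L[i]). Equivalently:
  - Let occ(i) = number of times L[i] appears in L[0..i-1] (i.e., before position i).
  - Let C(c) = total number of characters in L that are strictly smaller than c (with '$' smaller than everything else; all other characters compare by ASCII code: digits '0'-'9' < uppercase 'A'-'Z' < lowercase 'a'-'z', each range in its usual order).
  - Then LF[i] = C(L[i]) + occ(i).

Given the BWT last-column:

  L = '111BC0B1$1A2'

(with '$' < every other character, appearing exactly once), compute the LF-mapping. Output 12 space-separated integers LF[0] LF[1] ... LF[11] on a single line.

Answer: 2 3 4 9 11 1 10 5 0 6 8 7

Derivation:
Char counts: '$':1, '0':1, '1':5, '2':1, 'A':1, 'B':2, 'C':1
C (first-col start): C('$')=0, C('0')=1, C('1')=2, C('2')=7, C('A')=8, C('B')=9, C('C')=11
L[0]='1': occ=0, LF[0]=C('1')+0=2+0=2
L[1]='1': occ=1, LF[1]=C('1')+1=2+1=3
L[2]='1': occ=2, LF[2]=C('1')+2=2+2=4
L[3]='B': occ=0, LF[3]=C('B')+0=9+0=9
L[4]='C': occ=0, LF[4]=C('C')+0=11+0=11
L[5]='0': occ=0, LF[5]=C('0')+0=1+0=1
L[6]='B': occ=1, LF[6]=C('B')+1=9+1=10
L[7]='1': occ=3, LF[7]=C('1')+3=2+3=5
L[8]='$': occ=0, LF[8]=C('$')+0=0+0=0
L[9]='1': occ=4, LF[9]=C('1')+4=2+4=6
L[10]='A': occ=0, LF[10]=C('A')+0=8+0=8
L[11]='2': occ=0, LF[11]=C('2')+0=7+0=7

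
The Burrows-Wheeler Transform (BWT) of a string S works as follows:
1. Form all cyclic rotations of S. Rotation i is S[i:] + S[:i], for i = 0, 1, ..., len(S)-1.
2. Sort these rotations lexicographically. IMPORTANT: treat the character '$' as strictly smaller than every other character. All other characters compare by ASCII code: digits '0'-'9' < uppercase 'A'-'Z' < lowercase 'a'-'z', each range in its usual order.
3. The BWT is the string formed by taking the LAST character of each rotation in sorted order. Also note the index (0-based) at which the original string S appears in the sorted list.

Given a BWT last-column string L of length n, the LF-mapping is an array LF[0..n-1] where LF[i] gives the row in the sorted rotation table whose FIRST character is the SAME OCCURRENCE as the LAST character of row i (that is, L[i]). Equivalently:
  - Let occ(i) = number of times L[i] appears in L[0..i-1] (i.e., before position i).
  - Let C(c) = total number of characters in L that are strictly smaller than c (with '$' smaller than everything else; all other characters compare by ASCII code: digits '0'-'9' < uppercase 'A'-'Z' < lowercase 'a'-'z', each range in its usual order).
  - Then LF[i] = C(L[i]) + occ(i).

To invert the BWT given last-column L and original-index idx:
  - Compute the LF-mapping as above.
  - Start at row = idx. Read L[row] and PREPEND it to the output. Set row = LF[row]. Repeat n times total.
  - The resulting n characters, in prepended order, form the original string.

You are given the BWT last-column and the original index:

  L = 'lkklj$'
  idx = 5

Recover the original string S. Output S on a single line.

Answer: lkkjl$

Derivation:
LF mapping: 4 2 3 5 1 0
Walk LF starting at row 5, prepending L[row]:
  step 1: row=5, L[5]='$', prepend. Next row=LF[5]=0
  step 2: row=0, L[0]='l', prepend. Next row=LF[0]=4
  step 3: row=4, L[4]='j', prepend. Next row=LF[4]=1
  step 4: row=1, L[1]='k', prepend. Next row=LF[1]=2
  step 5: row=2, L[2]='k', prepend. Next row=LF[2]=3
  step 6: row=3, L[3]='l', prepend. Next row=LF[3]=5
Reversed output: lkkjl$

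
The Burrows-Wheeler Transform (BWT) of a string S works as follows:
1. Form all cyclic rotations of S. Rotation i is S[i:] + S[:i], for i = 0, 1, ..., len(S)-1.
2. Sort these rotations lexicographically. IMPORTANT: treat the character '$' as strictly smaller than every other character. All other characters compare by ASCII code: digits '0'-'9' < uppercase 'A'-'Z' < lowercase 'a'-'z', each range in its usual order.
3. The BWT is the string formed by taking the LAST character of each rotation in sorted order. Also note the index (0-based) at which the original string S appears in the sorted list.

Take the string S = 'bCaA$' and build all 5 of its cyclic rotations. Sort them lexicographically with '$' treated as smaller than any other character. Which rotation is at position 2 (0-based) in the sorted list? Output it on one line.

All 5 rotations (rotation i = S[i:]+S[:i]):
  rot[0] = bCaA$
  rot[1] = CaA$b
  rot[2] = aA$bC
  rot[3] = A$bCa
  rot[4] = $bCaA
Sorted (with $ < everything):
  sorted[0] = $bCaA
  sorted[1] = A$bCa
  sorted[2] = CaA$b
  sorted[3] = aA$bC
  sorted[4] = bCaA$
sorted[2] = CaA$b

Answer: CaA$b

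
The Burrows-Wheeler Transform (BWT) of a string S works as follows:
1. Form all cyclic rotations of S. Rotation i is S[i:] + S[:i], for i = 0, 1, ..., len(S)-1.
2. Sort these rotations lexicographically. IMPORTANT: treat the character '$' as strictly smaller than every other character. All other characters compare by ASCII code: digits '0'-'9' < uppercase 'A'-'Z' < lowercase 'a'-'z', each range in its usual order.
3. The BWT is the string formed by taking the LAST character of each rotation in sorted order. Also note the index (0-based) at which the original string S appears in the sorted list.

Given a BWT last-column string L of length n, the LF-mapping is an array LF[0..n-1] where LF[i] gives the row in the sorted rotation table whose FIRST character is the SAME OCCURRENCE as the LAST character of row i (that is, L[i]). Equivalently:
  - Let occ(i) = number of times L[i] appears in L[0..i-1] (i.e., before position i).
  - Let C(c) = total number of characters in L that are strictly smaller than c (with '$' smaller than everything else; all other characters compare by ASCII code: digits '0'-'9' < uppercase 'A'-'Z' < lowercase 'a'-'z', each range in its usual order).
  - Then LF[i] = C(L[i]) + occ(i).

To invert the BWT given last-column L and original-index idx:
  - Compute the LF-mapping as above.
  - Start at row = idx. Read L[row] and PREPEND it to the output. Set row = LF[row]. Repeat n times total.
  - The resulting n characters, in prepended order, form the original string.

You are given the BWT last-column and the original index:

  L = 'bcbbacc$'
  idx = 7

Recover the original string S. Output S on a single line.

Answer: cccabbb$

Derivation:
LF mapping: 2 5 3 4 1 6 7 0
Walk LF starting at row 7, prepending L[row]:
  step 1: row=7, L[7]='$', prepend. Next row=LF[7]=0
  step 2: row=0, L[0]='b', prepend. Next row=LF[0]=2
  step 3: row=2, L[2]='b', prepend. Next row=LF[2]=3
  step 4: row=3, L[3]='b', prepend. Next row=LF[3]=4
  step 5: row=4, L[4]='a', prepend. Next row=LF[4]=1
  step 6: row=1, L[1]='c', prepend. Next row=LF[1]=5
  step 7: row=5, L[5]='c', prepend. Next row=LF[5]=6
  step 8: row=6, L[6]='c', prepend. Next row=LF[6]=7
Reversed output: cccabbb$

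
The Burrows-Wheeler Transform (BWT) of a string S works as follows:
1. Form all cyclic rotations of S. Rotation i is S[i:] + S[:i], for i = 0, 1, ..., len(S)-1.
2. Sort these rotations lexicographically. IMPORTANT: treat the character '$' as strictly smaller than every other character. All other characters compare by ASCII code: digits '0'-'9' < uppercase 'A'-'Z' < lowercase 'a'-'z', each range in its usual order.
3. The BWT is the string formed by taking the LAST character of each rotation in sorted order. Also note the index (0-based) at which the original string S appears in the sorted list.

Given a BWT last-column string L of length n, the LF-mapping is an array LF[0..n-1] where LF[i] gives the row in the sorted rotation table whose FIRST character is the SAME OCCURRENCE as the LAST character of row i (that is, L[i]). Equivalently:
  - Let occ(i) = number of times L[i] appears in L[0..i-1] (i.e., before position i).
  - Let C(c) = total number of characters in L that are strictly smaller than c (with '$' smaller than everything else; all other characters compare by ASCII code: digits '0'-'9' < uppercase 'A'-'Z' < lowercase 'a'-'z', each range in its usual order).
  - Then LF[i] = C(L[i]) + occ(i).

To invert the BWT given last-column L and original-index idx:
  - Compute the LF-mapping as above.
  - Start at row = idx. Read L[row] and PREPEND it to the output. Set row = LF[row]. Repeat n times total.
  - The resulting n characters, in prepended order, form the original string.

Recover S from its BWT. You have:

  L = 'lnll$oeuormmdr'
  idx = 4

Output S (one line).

Answer: lemondrumroll$

Derivation:
LF mapping: 3 8 4 5 0 9 2 13 10 11 6 7 1 12
Walk LF starting at row 4, prepending L[row]:
  step 1: row=4, L[4]='$', prepend. Next row=LF[4]=0
  step 2: row=0, L[0]='l', prepend. Next row=LF[0]=3
  step 3: row=3, L[3]='l', prepend. Next row=LF[3]=5
  step 4: row=5, L[5]='o', prepend. Next row=LF[5]=9
  step 5: row=9, L[9]='r', prepend. Next row=LF[9]=11
  step 6: row=11, L[11]='m', prepend. Next row=LF[11]=7
  step 7: row=7, L[7]='u', prepend. Next row=LF[7]=13
  step 8: row=13, L[13]='r', prepend. Next row=LF[13]=12
  step 9: row=12, L[12]='d', prepend. Next row=LF[12]=1
  step 10: row=1, L[1]='n', prepend. Next row=LF[1]=8
  step 11: row=8, L[8]='o', prepend. Next row=LF[8]=10
  step 12: row=10, L[10]='m', prepend. Next row=LF[10]=6
  step 13: row=6, L[6]='e', prepend. Next row=LF[6]=2
  step 14: row=2, L[2]='l', prepend. Next row=LF[2]=4
Reversed output: lemondrumroll$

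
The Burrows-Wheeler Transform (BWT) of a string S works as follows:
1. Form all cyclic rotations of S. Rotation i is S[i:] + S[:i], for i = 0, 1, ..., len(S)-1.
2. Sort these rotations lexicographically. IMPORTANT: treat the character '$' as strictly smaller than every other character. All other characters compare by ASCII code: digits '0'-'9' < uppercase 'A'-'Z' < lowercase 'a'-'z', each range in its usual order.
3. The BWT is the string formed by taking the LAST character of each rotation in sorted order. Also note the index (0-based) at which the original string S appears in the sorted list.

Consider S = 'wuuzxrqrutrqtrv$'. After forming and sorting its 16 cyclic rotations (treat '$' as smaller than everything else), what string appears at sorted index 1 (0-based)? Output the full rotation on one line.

Answer: qrutrqtrv$wuuzxr

Derivation:
All 16 rotations (rotation i = S[i:]+S[:i]):
  rot[0] = wuuzxrqrutrqtrv$
  rot[1] = uuzxrqrutrqtrv$w
  rot[2] = uzxrqrutrqtrv$wu
  rot[3] = zxrqrutrqtrv$wuu
  rot[4] = xrqrutrqtrv$wuuz
  rot[5] = rqrutrqtrv$wuuzx
  rot[6] = qrutrqtrv$wuuzxr
  rot[7] = rutrqtrv$wuuzxrq
  rot[8] = utrqtrv$wuuzxrqr
  rot[9] = trqtrv$wuuzxrqru
  rot[10] = rqtrv$wuuzxrqrut
  rot[11] = qtrv$wuuzxrqrutr
  rot[12] = trv$wuuzxrqrutrq
  rot[13] = rv$wuuzxrqrutrqt
  rot[14] = v$wuuzxrqrutrqtr
  rot[15] = $wuuzxrqrutrqtrv
Sorted (with $ < everything):
  sorted[0] = $wuuzxrqrutrqtrv
  sorted[1] = qrutrqtrv$wuuzxr
  sorted[2] = qtrv$wuuzxrqrutr
  sorted[3] = rqrutrqtrv$wuuzx
  sorted[4] = rqtrv$wuuzxrqrut
  sorted[5] = rutrqtrv$wuuzxrq
  sorted[6] = rv$wuuzxrqrutrqt
  sorted[7] = trqtrv$wuuzxrqru
  sorted[8] = trv$wuuzxrqrutrq
  sorted[9] = utrqtrv$wuuzxrqr
  sorted[10] = uuzxrqrutrqtrv$w
  sorted[11] = uzxrqrutrqtrv$wu
  sorted[12] = v$wuuzxrqrutrqtr
  sorted[13] = wuuzxrqrutrqtrv$
  sorted[14] = xrqrutrqtrv$wuuz
  sorted[15] = zxrqrutrqtrv$wuu
sorted[1] = qrutrqtrv$wuuzxr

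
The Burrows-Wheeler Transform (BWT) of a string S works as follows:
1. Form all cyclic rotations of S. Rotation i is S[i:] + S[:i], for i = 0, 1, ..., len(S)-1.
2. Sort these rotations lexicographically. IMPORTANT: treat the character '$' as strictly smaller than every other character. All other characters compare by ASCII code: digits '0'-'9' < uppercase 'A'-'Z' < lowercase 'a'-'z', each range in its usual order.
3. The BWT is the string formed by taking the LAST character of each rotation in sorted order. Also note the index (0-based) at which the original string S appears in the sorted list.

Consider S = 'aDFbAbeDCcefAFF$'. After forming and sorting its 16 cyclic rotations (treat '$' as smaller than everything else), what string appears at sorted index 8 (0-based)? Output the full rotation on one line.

All 16 rotations (rotation i = S[i:]+S[:i]):
  rot[0] = aDFbAbeDCcefAFF$
  rot[1] = DFbAbeDCcefAFF$a
  rot[2] = FbAbeDCcefAFF$aD
  rot[3] = bAbeDCcefAFF$aDF
  rot[4] = AbeDCcefAFF$aDFb
  rot[5] = beDCcefAFF$aDFbA
  rot[6] = eDCcefAFF$aDFbAb
  rot[7] = DCcefAFF$aDFbAbe
  rot[8] = CcefAFF$aDFbAbeD
  rot[9] = cefAFF$aDFbAbeDC
  rot[10] = efAFF$aDFbAbeDCc
  rot[11] = fAFF$aDFbAbeDCce
  rot[12] = AFF$aDFbAbeDCcef
  rot[13] = FF$aDFbAbeDCcefA
  rot[14] = F$aDFbAbeDCcefAF
  rot[15] = $aDFbAbeDCcefAFF
Sorted (with $ < everything):
  sorted[0] = $aDFbAbeDCcefAFF
  sorted[1] = AFF$aDFbAbeDCcef
  sorted[2] = AbeDCcefAFF$aDFb
  sorted[3] = CcefAFF$aDFbAbeD
  sorted[4] = DCcefAFF$aDFbAbe
  sorted[5] = DFbAbeDCcefAFF$a
  sorted[6] = F$aDFbAbeDCcefAF
  sorted[7] = FF$aDFbAbeDCcefA
  sorted[8] = FbAbeDCcefAFF$aD
  sorted[9] = aDFbAbeDCcefAFF$
  sorted[10] = bAbeDCcefAFF$aDF
  sorted[11] = beDCcefAFF$aDFbA
  sorted[12] = cefAFF$aDFbAbeDC
  sorted[13] = eDCcefAFF$aDFbAb
  sorted[14] = efAFF$aDFbAbeDCc
  sorted[15] = fAFF$aDFbAbeDCce
sorted[8] = FbAbeDCcefAFF$aD

Answer: FbAbeDCcefAFF$aD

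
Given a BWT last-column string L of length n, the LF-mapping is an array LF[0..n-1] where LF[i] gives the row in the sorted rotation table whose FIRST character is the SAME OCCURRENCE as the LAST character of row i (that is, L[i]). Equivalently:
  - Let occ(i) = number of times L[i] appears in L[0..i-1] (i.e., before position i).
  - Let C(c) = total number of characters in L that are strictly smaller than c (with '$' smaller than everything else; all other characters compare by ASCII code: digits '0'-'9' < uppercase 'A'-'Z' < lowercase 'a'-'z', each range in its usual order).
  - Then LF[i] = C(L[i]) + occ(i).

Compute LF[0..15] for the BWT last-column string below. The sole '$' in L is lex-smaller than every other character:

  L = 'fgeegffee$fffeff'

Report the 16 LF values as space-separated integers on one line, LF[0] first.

Char counts: '$':1, 'e':5, 'f':8, 'g':2
C (first-col start): C('$')=0, C('e')=1, C('f')=6, C('g')=14
L[0]='f': occ=0, LF[0]=C('f')+0=6+0=6
L[1]='g': occ=0, LF[1]=C('g')+0=14+0=14
L[2]='e': occ=0, LF[2]=C('e')+0=1+0=1
L[3]='e': occ=1, LF[3]=C('e')+1=1+1=2
L[4]='g': occ=1, LF[4]=C('g')+1=14+1=15
L[5]='f': occ=1, LF[5]=C('f')+1=6+1=7
L[6]='f': occ=2, LF[6]=C('f')+2=6+2=8
L[7]='e': occ=2, LF[7]=C('e')+2=1+2=3
L[8]='e': occ=3, LF[8]=C('e')+3=1+3=4
L[9]='$': occ=0, LF[9]=C('$')+0=0+0=0
L[10]='f': occ=3, LF[10]=C('f')+3=6+3=9
L[11]='f': occ=4, LF[11]=C('f')+4=6+4=10
L[12]='f': occ=5, LF[12]=C('f')+5=6+5=11
L[13]='e': occ=4, LF[13]=C('e')+4=1+4=5
L[14]='f': occ=6, LF[14]=C('f')+6=6+6=12
L[15]='f': occ=7, LF[15]=C('f')+7=6+7=13

Answer: 6 14 1 2 15 7 8 3 4 0 9 10 11 5 12 13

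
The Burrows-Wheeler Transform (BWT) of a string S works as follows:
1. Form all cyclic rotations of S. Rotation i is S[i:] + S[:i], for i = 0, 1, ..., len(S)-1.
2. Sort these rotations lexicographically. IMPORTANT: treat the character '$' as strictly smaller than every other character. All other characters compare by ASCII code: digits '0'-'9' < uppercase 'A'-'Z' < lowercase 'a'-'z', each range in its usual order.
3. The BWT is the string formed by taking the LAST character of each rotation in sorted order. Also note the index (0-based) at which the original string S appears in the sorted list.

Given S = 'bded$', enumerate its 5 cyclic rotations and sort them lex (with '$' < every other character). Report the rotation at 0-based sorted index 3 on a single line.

Answer: ded$b

Derivation:
All 5 rotations (rotation i = S[i:]+S[:i]):
  rot[0] = bded$
  rot[1] = ded$b
  rot[2] = ed$bd
  rot[3] = d$bde
  rot[4] = $bded
Sorted (with $ < everything):
  sorted[0] = $bded
  sorted[1] = bded$
  sorted[2] = d$bde
  sorted[3] = ded$b
  sorted[4] = ed$bd
sorted[3] = ded$b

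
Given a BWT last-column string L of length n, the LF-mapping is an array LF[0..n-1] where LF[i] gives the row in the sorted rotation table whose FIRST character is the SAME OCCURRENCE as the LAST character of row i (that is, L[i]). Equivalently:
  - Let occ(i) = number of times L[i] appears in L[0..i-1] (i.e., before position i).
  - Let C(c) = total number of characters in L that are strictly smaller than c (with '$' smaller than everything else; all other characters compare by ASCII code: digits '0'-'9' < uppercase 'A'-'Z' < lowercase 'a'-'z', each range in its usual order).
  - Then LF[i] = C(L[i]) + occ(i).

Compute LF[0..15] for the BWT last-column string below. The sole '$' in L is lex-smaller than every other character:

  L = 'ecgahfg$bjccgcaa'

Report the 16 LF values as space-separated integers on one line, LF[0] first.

Char counts: '$':1, 'a':3, 'b':1, 'c':4, 'e':1, 'f':1, 'g':3, 'h':1, 'j':1
C (first-col start): C('$')=0, C('a')=1, C('b')=4, C('c')=5, C('e')=9, C('f')=10, C('g')=11, C('h')=14, C('j')=15
L[0]='e': occ=0, LF[0]=C('e')+0=9+0=9
L[1]='c': occ=0, LF[1]=C('c')+0=5+0=5
L[2]='g': occ=0, LF[2]=C('g')+0=11+0=11
L[3]='a': occ=0, LF[3]=C('a')+0=1+0=1
L[4]='h': occ=0, LF[4]=C('h')+0=14+0=14
L[5]='f': occ=0, LF[5]=C('f')+0=10+0=10
L[6]='g': occ=1, LF[6]=C('g')+1=11+1=12
L[7]='$': occ=0, LF[7]=C('$')+0=0+0=0
L[8]='b': occ=0, LF[8]=C('b')+0=4+0=4
L[9]='j': occ=0, LF[9]=C('j')+0=15+0=15
L[10]='c': occ=1, LF[10]=C('c')+1=5+1=6
L[11]='c': occ=2, LF[11]=C('c')+2=5+2=7
L[12]='g': occ=2, LF[12]=C('g')+2=11+2=13
L[13]='c': occ=3, LF[13]=C('c')+3=5+3=8
L[14]='a': occ=1, LF[14]=C('a')+1=1+1=2
L[15]='a': occ=2, LF[15]=C('a')+2=1+2=3

Answer: 9 5 11 1 14 10 12 0 4 15 6 7 13 8 2 3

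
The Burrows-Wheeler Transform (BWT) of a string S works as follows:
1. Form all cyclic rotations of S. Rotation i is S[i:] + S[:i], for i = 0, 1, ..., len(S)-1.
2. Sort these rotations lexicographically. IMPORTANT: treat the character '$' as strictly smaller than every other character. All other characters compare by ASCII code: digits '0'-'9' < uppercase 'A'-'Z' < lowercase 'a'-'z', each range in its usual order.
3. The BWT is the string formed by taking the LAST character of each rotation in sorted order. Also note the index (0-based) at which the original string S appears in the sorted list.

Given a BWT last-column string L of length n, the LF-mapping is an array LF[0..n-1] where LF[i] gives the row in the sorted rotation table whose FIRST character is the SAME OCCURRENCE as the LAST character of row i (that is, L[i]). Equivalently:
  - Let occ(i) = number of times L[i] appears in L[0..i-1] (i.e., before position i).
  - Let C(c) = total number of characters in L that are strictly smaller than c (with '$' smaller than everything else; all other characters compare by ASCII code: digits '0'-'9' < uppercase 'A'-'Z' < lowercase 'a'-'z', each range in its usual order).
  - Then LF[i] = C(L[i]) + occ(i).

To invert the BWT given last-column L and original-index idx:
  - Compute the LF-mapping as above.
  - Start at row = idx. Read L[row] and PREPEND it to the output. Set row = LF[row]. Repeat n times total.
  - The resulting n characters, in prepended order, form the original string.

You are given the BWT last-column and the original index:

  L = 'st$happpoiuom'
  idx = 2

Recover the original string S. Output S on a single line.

Answer: hippopotamus$

Derivation:
LF mapping: 10 11 0 2 1 7 8 9 5 3 12 6 4
Walk LF starting at row 2, prepending L[row]:
  step 1: row=2, L[2]='$', prepend. Next row=LF[2]=0
  step 2: row=0, L[0]='s', prepend. Next row=LF[0]=10
  step 3: row=10, L[10]='u', prepend. Next row=LF[10]=12
  step 4: row=12, L[12]='m', prepend. Next row=LF[12]=4
  step 5: row=4, L[4]='a', prepend. Next row=LF[4]=1
  step 6: row=1, L[1]='t', prepend. Next row=LF[1]=11
  step 7: row=11, L[11]='o', prepend. Next row=LF[11]=6
  step 8: row=6, L[6]='p', prepend. Next row=LF[6]=8
  step 9: row=8, L[8]='o', prepend. Next row=LF[8]=5
  step 10: row=5, L[5]='p', prepend. Next row=LF[5]=7
  step 11: row=7, L[7]='p', prepend. Next row=LF[7]=9
  step 12: row=9, L[9]='i', prepend. Next row=LF[9]=3
  step 13: row=3, L[3]='h', prepend. Next row=LF[3]=2
Reversed output: hippopotamus$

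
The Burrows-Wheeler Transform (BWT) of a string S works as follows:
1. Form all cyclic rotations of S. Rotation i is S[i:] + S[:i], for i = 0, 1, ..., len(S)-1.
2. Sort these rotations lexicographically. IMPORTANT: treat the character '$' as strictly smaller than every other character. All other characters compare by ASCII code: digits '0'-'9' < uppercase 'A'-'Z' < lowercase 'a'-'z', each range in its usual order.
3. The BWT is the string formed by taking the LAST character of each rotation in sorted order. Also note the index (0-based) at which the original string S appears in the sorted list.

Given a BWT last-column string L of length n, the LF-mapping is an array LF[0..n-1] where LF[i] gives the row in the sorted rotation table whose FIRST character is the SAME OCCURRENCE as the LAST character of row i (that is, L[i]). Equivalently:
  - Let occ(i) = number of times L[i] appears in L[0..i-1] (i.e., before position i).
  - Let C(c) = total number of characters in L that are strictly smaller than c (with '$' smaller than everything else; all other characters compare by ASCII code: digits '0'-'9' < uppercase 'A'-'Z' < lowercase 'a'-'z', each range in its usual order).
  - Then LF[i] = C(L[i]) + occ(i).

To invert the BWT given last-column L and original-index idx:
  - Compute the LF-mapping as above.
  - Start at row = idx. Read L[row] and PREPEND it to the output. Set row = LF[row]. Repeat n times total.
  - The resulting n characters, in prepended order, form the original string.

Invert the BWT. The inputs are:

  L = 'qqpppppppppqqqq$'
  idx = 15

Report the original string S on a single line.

Answer: qqqqqpppppppppq$

Derivation:
LF mapping: 10 11 1 2 3 4 5 6 7 8 9 12 13 14 15 0
Walk LF starting at row 15, prepending L[row]:
  step 1: row=15, L[15]='$', prepend. Next row=LF[15]=0
  step 2: row=0, L[0]='q', prepend. Next row=LF[0]=10
  step 3: row=10, L[10]='p', prepend. Next row=LF[10]=9
  step 4: row=9, L[9]='p', prepend. Next row=LF[9]=8
  step 5: row=8, L[8]='p', prepend. Next row=LF[8]=7
  step 6: row=7, L[7]='p', prepend. Next row=LF[7]=6
  step 7: row=6, L[6]='p', prepend. Next row=LF[6]=5
  step 8: row=5, L[5]='p', prepend. Next row=LF[5]=4
  step 9: row=4, L[4]='p', prepend. Next row=LF[4]=3
  step 10: row=3, L[3]='p', prepend. Next row=LF[3]=2
  step 11: row=2, L[2]='p', prepend. Next row=LF[2]=1
  step 12: row=1, L[1]='q', prepend. Next row=LF[1]=11
  step 13: row=11, L[11]='q', prepend. Next row=LF[11]=12
  step 14: row=12, L[12]='q', prepend. Next row=LF[12]=13
  step 15: row=13, L[13]='q', prepend. Next row=LF[13]=14
  step 16: row=14, L[14]='q', prepend. Next row=LF[14]=15
Reversed output: qqqqqpppppppppq$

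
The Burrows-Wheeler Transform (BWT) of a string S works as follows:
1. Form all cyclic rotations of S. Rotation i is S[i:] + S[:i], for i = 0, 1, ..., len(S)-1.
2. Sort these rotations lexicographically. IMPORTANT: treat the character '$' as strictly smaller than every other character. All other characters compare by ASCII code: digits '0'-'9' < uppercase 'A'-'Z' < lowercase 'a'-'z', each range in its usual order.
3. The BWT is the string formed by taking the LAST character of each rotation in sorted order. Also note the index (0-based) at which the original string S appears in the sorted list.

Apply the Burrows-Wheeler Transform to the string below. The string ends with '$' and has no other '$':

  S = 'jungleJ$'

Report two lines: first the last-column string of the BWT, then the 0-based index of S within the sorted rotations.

All 8 rotations (rotation i = S[i:]+S[:i]):
  rot[0] = jungleJ$
  rot[1] = ungleJ$j
  rot[2] = ngleJ$ju
  rot[3] = gleJ$jun
  rot[4] = leJ$jung
  rot[5] = eJ$jungl
  rot[6] = J$jungle
  rot[7] = $jungleJ
Sorted (with $ < everything):
  sorted[0] = $jungleJ  (last char: 'J')
  sorted[1] = J$jungle  (last char: 'e')
  sorted[2] = eJ$jungl  (last char: 'l')
  sorted[3] = gleJ$jun  (last char: 'n')
  sorted[4] = jungleJ$  (last char: '$')
  sorted[5] = leJ$jung  (last char: 'g')
  sorted[6] = ngleJ$ju  (last char: 'u')
  sorted[7] = ungleJ$j  (last char: 'j')
Last column: Jeln$guj
Original string S is at sorted index 4

Answer: Jeln$guj
4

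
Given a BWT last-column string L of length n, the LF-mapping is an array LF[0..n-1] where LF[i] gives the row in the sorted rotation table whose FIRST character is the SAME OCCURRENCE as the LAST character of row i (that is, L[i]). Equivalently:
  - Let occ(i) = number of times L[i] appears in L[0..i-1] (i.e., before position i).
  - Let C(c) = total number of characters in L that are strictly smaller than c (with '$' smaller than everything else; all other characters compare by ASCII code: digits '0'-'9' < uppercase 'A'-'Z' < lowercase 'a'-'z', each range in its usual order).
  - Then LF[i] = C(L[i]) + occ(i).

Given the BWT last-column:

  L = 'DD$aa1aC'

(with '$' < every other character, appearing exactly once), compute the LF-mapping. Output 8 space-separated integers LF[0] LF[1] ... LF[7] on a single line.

Answer: 3 4 0 5 6 1 7 2

Derivation:
Char counts: '$':1, '1':1, 'C':1, 'D':2, 'a':3
C (first-col start): C('$')=0, C('1')=1, C('C')=2, C('D')=3, C('a')=5
L[0]='D': occ=0, LF[0]=C('D')+0=3+0=3
L[1]='D': occ=1, LF[1]=C('D')+1=3+1=4
L[2]='$': occ=0, LF[2]=C('$')+0=0+0=0
L[3]='a': occ=0, LF[3]=C('a')+0=5+0=5
L[4]='a': occ=1, LF[4]=C('a')+1=5+1=6
L[5]='1': occ=0, LF[5]=C('1')+0=1+0=1
L[6]='a': occ=2, LF[6]=C('a')+2=5+2=7
L[7]='C': occ=0, LF[7]=C('C')+0=2+0=2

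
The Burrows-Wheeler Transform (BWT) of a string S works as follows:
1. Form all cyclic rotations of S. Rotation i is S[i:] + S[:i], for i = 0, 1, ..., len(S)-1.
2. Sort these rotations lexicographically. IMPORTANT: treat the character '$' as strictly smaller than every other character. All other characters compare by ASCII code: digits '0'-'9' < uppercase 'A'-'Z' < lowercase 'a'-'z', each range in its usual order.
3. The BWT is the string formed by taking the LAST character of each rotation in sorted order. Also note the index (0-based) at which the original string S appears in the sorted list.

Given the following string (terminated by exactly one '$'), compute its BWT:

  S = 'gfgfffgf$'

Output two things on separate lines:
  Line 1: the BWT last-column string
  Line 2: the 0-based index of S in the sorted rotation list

Answer: fggffgff$
8

Derivation:
All 9 rotations (rotation i = S[i:]+S[:i]):
  rot[0] = gfgfffgf$
  rot[1] = fgfffgf$g
  rot[2] = gfffgf$gf
  rot[3] = fffgf$gfg
  rot[4] = ffgf$gfgf
  rot[5] = fgf$gfgff
  rot[6] = gf$gfgfff
  rot[7] = f$gfgfffg
  rot[8] = $gfgfffgf
Sorted (with $ < everything):
  sorted[0] = $gfgfffgf  (last char: 'f')
  sorted[1] = f$gfgfffg  (last char: 'g')
  sorted[2] = fffgf$gfg  (last char: 'g')
  sorted[3] = ffgf$gfgf  (last char: 'f')
  sorted[4] = fgf$gfgff  (last char: 'f')
  sorted[5] = fgfffgf$g  (last char: 'g')
  sorted[6] = gf$gfgfff  (last char: 'f')
  sorted[7] = gfffgf$gf  (last char: 'f')
  sorted[8] = gfgfffgf$  (last char: '$')
Last column: fggffgff$
Original string S is at sorted index 8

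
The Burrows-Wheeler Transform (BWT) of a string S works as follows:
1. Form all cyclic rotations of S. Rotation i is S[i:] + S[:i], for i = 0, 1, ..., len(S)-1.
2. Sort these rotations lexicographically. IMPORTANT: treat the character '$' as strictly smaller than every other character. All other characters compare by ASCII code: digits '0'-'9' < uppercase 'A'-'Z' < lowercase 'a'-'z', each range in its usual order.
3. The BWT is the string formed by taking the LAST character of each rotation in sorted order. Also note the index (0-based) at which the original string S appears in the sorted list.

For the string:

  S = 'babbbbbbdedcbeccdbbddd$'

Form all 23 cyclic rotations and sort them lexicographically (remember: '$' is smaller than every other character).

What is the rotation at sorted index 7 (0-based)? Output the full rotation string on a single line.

All 23 rotations (rotation i = S[i:]+S[:i]):
  rot[0] = babbbbbbdedcbeccdbbddd$
  rot[1] = abbbbbbdedcbeccdbbddd$b
  rot[2] = bbbbbbdedcbeccdbbddd$ba
  rot[3] = bbbbbdedcbeccdbbddd$bab
  rot[4] = bbbbdedcbeccdbbddd$babb
  rot[5] = bbbdedcbeccdbbddd$babbb
  rot[6] = bbdedcbeccdbbddd$babbbb
  rot[7] = bdedcbeccdbbddd$babbbbb
  rot[8] = dedcbeccdbbddd$babbbbbb
  rot[9] = edcbeccdbbddd$babbbbbbd
  rot[10] = dcbeccdbbddd$babbbbbbde
  rot[11] = cbeccdbbddd$babbbbbbded
  rot[12] = beccdbbddd$babbbbbbdedc
  rot[13] = eccdbbddd$babbbbbbdedcb
  rot[14] = ccdbbddd$babbbbbbdedcbe
  rot[15] = cdbbddd$babbbbbbdedcbec
  rot[16] = dbbddd$babbbbbbdedcbecc
  rot[17] = bbddd$babbbbbbdedcbeccd
  rot[18] = bddd$babbbbbbdedcbeccdb
  rot[19] = ddd$babbbbbbdedcbeccdbb
  rot[20] = dd$babbbbbbdedcbeccdbbd
  rot[21] = d$babbbbbbdedcbeccdbbdd
  rot[22] = $babbbbbbdedcbeccdbbddd
Sorted (with $ < everything):
  sorted[0] = $babbbbbbdedcbeccdbbddd
  sorted[1] = abbbbbbdedcbeccdbbddd$b
  sorted[2] = babbbbbbdedcbeccdbbddd$
  sorted[3] = bbbbbbdedcbeccdbbddd$ba
  sorted[4] = bbbbbdedcbeccdbbddd$bab
  sorted[5] = bbbbdedcbeccdbbddd$babb
  sorted[6] = bbbdedcbeccdbbddd$babbb
  sorted[7] = bbddd$babbbbbbdedcbeccd
  sorted[8] = bbdedcbeccdbbddd$babbbb
  sorted[9] = bddd$babbbbbbdedcbeccdb
  sorted[10] = bdedcbeccdbbddd$babbbbb
  sorted[11] = beccdbbddd$babbbbbbdedc
  sorted[12] = cbeccdbbddd$babbbbbbded
  sorted[13] = ccdbbddd$babbbbbbdedcbe
  sorted[14] = cdbbddd$babbbbbbdedcbec
  sorted[15] = d$babbbbbbdedcbeccdbbdd
  sorted[16] = dbbddd$babbbbbbdedcbecc
  sorted[17] = dcbeccdbbddd$babbbbbbde
  sorted[18] = dd$babbbbbbdedcbeccdbbd
  sorted[19] = ddd$babbbbbbdedcbeccdbb
  sorted[20] = dedcbeccdbbddd$babbbbbb
  sorted[21] = eccdbbddd$babbbbbbdedcb
  sorted[22] = edcbeccdbbddd$babbbbbbd
sorted[7] = bbddd$babbbbbbdedcbeccd

Answer: bbddd$babbbbbbdedcbeccd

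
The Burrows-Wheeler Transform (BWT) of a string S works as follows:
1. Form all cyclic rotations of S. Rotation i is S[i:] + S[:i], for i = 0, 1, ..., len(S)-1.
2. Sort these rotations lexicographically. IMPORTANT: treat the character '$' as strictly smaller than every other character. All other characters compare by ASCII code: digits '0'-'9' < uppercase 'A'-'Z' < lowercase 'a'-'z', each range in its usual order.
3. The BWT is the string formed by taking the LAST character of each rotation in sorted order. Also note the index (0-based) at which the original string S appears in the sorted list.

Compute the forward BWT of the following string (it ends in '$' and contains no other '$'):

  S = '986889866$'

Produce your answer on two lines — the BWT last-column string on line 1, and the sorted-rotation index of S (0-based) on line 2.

Answer: 668899688$
9

Derivation:
All 10 rotations (rotation i = S[i:]+S[:i]):
  rot[0] = 986889866$
  rot[1] = 86889866$9
  rot[2] = 6889866$98
  rot[3] = 889866$986
  rot[4] = 89866$9868
  rot[5] = 9866$98688
  rot[6] = 866$986889
  rot[7] = 66$9868898
  rot[8] = 6$98688986
  rot[9] = $986889866
Sorted (with $ < everything):
  sorted[0] = $986889866  (last char: '6')
  sorted[1] = 6$98688986  (last char: '6')
  sorted[2] = 66$9868898  (last char: '8')
  sorted[3] = 6889866$98  (last char: '8')
  sorted[4] = 866$986889  (last char: '9')
  sorted[5] = 86889866$9  (last char: '9')
  sorted[6] = 889866$986  (last char: '6')
  sorted[7] = 89866$9868  (last char: '8')
  sorted[8] = 9866$98688  (last char: '8')
  sorted[9] = 986889866$  (last char: '$')
Last column: 668899688$
Original string S is at sorted index 9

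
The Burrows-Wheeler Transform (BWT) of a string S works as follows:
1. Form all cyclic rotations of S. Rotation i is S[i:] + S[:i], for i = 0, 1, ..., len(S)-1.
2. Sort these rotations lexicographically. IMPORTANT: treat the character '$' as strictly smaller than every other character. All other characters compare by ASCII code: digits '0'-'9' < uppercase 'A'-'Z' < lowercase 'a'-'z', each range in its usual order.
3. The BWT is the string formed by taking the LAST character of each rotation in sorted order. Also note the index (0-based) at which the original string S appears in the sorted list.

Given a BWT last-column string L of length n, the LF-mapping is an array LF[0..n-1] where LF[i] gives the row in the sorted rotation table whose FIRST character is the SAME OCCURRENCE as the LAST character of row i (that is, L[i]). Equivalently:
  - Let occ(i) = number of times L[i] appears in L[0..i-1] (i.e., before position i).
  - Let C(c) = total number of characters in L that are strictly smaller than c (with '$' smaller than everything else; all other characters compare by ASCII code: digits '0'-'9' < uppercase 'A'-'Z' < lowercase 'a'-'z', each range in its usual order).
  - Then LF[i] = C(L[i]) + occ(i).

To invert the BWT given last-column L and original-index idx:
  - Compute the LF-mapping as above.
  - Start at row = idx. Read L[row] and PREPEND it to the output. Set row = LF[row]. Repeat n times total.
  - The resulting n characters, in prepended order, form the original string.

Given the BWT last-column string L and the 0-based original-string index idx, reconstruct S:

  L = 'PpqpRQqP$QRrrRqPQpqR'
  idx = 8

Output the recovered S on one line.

Answer: RRrpPqQqqPRQQRpqrpP$

Derivation:
LF mapping: 1 11 14 12 7 4 15 2 0 5 8 18 19 9 16 3 6 13 17 10
Walk LF starting at row 8, prepending L[row]:
  step 1: row=8, L[8]='$', prepend. Next row=LF[8]=0
  step 2: row=0, L[0]='P', prepend. Next row=LF[0]=1
  step 3: row=1, L[1]='p', prepend. Next row=LF[1]=11
  step 4: row=11, L[11]='r', prepend. Next row=LF[11]=18
  step 5: row=18, L[18]='q', prepend. Next row=LF[18]=17
  step 6: row=17, L[17]='p', prepend. Next row=LF[17]=13
  step 7: row=13, L[13]='R', prepend. Next row=LF[13]=9
  step 8: row=9, L[9]='Q', prepend. Next row=LF[9]=5
  step 9: row=5, L[5]='Q', prepend. Next row=LF[5]=4
  step 10: row=4, L[4]='R', prepend. Next row=LF[4]=7
  step 11: row=7, L[7]='P', prepend. Next row=LF[7]=2
  step 12: row=2, L[2]='q', prepend. Next row=LF[2]=14
  step 13: row=14, L[14]='q', prepend. Next row=LF[14]=16
  step 14: row=16, L[16]='Q', prepend. Next row=LF[16]=6
  step 15: row=6, L[6]='q', prepend. Next row=LF[6]=15
  step 16: row=15, L[15]='P', prepend. Next row=LF[15]=3
  step 17: row=3, L[3]='p', prepend. Next row=LF[3]=12
  step 18: row=12, L[12]='r', prepend. Next row=LF[12]=19
  step 19: row=19, L[19]='R', prepend. Next row=LF[19]=10
  step 20: row=10, L[10]='R', prepend. Next row=LF[10]=8
Reversed output: RRrpPqQqqPRQQRpqrpP$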